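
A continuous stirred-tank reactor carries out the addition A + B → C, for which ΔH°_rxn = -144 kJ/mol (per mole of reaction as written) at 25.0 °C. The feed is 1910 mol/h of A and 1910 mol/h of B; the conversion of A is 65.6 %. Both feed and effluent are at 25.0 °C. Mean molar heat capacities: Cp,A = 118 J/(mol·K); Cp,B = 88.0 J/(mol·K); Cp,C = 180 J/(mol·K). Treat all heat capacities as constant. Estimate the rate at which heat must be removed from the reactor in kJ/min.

Q_out = 3010 kJ/min

Extent of reaction ξ = 0.656 × 1910 = 1253 mol/h
Reaction term: ξ·ΔH°_rxn = 1253 × -144 = -180430 kJ/h
Q = ΔH = -180430 kJ/h = -50.118 kW
Heat removed = 3007.1 kJ/min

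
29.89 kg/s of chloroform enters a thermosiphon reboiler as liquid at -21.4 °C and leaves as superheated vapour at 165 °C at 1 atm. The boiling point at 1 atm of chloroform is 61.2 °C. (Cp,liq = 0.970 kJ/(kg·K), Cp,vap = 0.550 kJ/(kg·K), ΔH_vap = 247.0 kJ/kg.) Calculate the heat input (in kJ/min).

Q = 689000 kJ/min

liquid -21.4→61.2 °C: 80.122 kJ/kg
vaporisation at 61.2 °C: 247 kJ/kg
vapour 61.2→165 °C: 57.09 kJ/kg
Δh = 80.122 + 247 + 57.09 = 384.21 kJ/kg
Q = ṁ·Δh = 29.89 kg/s × 384.21 kJ/kg = 11484 kJ/s
|Q| = 11484 kW = 689050 kJ/min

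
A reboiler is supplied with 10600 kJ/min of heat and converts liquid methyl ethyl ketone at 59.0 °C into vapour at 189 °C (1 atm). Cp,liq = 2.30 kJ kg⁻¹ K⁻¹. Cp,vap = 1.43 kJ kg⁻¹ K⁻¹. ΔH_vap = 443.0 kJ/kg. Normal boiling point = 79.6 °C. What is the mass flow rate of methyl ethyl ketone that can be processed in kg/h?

ṁ = 983 kg/h

Δh = 2.30×(79.6−59.0) + 443.0 + 1.43×(189−79.6) = 646.82 kJ/kg
Q = 10600 kJ/min = 176.67 kJ/s = 636000 kJ/h
ṁ = Q/Δh = 636000 / 646.82 = 983.27 kg/h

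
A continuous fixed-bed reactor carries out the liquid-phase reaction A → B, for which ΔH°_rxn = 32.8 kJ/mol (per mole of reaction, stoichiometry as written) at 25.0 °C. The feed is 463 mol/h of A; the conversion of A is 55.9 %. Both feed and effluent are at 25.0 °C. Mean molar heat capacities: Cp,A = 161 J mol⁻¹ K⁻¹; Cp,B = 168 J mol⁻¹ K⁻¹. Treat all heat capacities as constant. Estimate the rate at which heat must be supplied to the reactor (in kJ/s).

Extent of reaction ξ = 0.559 × 463 = 258.82 mol/h
Reaction term: ξ·ΔH°_rxn = 258.82 × 32.8 = 8489.2 kJ/h
Q = ΔH = 8489.2 kJ/h = 2.3581 kW
Heat supplied = 2.3581 kJ/s

Q_in = 2.36 kJ/s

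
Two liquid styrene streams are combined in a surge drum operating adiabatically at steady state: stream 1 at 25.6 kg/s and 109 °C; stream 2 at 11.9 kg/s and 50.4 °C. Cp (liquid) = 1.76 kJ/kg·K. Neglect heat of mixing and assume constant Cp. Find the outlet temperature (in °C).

Adiabatic, steady state ⇒ Σ ṁᵢCp,ᵢ(T_out − Tᵢ) = 0
Σ ṁᵢCp,ᵢTᵢ = 25.6×1.76×109 + 11.9×1.76×50.4 = 5966.7
Σ ṁᵢCp,ᵢ = 25.6×1.76 + 11.9×1.76 = 66
T_out = 5966.7 / 66 = 90.404 °C

T_out = 90.4 °C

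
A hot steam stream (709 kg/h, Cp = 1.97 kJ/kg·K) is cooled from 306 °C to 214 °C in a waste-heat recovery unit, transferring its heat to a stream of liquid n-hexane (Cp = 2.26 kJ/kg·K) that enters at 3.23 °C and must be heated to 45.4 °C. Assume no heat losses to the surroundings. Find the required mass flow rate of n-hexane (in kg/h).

Heat released by hot stream: Q = 709 × 1.97 × (306 − 214) = 128500 kJ/h
Energy balance on cold side (adiabatic exchanger): Q = ṁ_c·Cp_c·(T_c,out − T_c,in)
ṁ_c = 128500 / [2.26 × (45.4 − 3.23)] = 1348.3 kg/h

ṁ_c = 1350 kg/h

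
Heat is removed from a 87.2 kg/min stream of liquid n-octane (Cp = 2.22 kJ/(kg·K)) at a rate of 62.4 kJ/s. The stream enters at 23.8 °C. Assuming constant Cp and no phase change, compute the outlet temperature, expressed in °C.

Q = 62.4 kJ/s = 3744 kJ/min
ΔT = Q/(ṁ·Cp) = 3744/(87.2×2.22) = 19.34 K
T_out = 23.8 − 19.34 = 4.4596 °C

T_out = 4.46 °C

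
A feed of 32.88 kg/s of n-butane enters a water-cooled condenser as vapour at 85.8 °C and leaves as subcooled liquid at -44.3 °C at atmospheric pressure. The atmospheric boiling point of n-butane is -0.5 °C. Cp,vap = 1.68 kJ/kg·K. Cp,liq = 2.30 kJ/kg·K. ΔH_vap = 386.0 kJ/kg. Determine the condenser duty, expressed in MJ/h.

Q_c = 74800 MJ/h

vapour 85.8→-0.5 °C: -144.98 kJ/kg
condensation at -0.5 °C: -386 kJ/kg
liquid -0.5→-44.3 °C: -100.74 kJ/kg
Δh = -144.98 + -386 + -100.74 = -631.72 kJ/kg
Q = ṁ·Δh = 32.88 kg/s × -631.72 kJ/kg = -20771 kJ/s
|Q| = 20771 kW = 74776 MJ/h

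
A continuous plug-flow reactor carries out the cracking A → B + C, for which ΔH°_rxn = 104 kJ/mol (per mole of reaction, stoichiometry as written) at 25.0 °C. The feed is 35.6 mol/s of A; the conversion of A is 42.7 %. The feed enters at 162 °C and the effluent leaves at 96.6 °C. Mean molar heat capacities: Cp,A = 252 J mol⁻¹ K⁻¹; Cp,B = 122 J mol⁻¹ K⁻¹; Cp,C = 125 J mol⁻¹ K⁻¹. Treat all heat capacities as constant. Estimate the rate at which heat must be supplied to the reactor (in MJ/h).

Q_in = 3560 MJ/h

Extent of reaction ξ = 0.427 × 35.6 = 15.201 mol/s
Reaction term: ξ·ΔH°_rxn = 15.201 × 104 = 1580.9 kJ/s
Sensible, feed 162→25 °C: -1229.1 kJ/s
Outlet flows (mol/s): A 20.399, B 15.201, C 15.201
Sensible, products 25→96.6 °C: 636.9 kJ/s
Q = ΔH = 988.77 kJ/s = 988.77 kW
Heat supplied = 3559.6 MJ/h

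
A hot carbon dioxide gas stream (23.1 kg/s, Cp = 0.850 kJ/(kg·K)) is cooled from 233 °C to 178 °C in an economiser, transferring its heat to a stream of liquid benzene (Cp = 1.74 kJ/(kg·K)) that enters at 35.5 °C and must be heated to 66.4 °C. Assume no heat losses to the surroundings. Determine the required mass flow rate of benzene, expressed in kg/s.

ṁ_c = 20.1 kg/s

Heat released by hot stream: Q = 23.1 × 0.850 × (233 − 178) = 1079.9 kJ/s
Energy balance on cold side (adiabatic exchanger): Q = ṁ_c·Cp_c·(T_c,out − T_c,in)
ṁ_c = 1079.9 / [1.74 × (66.4 − 35.5)] = 20.086 kg/s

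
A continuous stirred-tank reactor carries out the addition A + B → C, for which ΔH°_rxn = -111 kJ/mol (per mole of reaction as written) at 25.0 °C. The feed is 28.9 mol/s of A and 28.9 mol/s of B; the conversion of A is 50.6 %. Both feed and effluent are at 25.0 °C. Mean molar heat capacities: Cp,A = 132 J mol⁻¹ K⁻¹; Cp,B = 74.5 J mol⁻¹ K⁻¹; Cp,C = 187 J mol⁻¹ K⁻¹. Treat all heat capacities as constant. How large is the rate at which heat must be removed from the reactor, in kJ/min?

Q_out = 97400 kJ/min

Extent of reaction ξ = 0.506 × 28.9 = 14.623 mol/s
Reaction term: ξ·ΔH°_rxn = 14.623 × -111 = -1623.2 kJ/s
Q = ΔH = -1623.2 kJ/s = -1623.2 kW
Heat removed = 97392 kJ/min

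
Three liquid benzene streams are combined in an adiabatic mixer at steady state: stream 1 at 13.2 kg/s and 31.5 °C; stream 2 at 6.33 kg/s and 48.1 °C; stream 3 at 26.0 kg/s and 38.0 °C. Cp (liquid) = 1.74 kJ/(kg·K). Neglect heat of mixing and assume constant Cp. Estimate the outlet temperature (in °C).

T_out = 37.5 °C

Energy balance with Q = 0: Σ ṁᵢCp,ᵢ(T_out − Tᵢ) = 0
T_out = Σ ṁᵢCp,ᵢTᵢ / Σ ṁᵢCp,ᵢ
      = 2972.4 / 79.222 = 37.52 °C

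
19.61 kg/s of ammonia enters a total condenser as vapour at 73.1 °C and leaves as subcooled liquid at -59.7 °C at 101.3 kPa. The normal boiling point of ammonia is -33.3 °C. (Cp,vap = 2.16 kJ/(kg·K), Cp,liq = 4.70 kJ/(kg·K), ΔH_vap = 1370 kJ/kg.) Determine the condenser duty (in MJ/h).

vapour 73.1→-33.3 °C: -229.82 kJ/kg
condensation at -33.3 °C: -1370 kJ/kg
liquid -33.3→-59.7 °C: -124.08 kJ/kg
Δh = -229.82 + -1370 + -124.08 = -1723.9 kJ/kg
Q = ṁ·Δh = 19.61 kg/s × -1723.9 kJ/kg = -33806 kJ/s
|Q| = 33806 kW = 121700 MJ/h

Q_c = 122000 MJ/h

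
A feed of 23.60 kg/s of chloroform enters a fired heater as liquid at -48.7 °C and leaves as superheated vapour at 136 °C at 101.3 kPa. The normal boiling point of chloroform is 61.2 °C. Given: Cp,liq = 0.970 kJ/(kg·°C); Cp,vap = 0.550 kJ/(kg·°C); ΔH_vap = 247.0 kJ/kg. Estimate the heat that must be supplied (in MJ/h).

Q = 33500 MJ/h

liquid -48.7→61.2 °C: 106.6 kJ/kg
vaporisation at 61.2 °C: 247 kJ/kg
vapour 61.2→136 °C: 41.14 kJ/kg
Δh = 106.6 + 247 + 41.14 = 394.74 kJ/kg
Q = ṁ·Δh = 23.60 kg/s × 394.74 kJ/kg = 9315.9 kJ/s
|Q| = 9315.9 kW = 33537 MJ/h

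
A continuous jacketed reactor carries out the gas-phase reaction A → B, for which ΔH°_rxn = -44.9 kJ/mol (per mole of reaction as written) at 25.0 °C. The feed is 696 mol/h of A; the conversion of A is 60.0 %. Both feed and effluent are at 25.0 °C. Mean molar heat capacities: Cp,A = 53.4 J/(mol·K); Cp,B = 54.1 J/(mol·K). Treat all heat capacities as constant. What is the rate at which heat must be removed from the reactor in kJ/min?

Q_out = 313 kJ/min

Extent of reaction ξ = 0.600 × 696 = 417.6 mol/h
Reaction term: ξ·ΔH°_rxn = 417.6 × -44.9 = -18750 kJ/h
Q = ΔH = -18750 kJ/h = -5.2084 kW
Heat removed = 312.5 kJ/min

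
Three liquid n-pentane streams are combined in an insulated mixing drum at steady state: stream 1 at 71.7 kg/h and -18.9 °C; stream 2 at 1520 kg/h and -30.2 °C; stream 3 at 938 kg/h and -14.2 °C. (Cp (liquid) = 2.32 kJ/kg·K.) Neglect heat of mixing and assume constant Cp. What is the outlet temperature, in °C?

Energy balance with Q = 0: Σ ṁᵢCp,ᵢ(T_out − Tᵢ) = 0
T_out = Σ ṁᵢCp,ᵢTᵢ / Σ ṁᵢCp,ᵢ
      = -140540 / 5868.9 = -23.947 °C

T_out = -23.9 °C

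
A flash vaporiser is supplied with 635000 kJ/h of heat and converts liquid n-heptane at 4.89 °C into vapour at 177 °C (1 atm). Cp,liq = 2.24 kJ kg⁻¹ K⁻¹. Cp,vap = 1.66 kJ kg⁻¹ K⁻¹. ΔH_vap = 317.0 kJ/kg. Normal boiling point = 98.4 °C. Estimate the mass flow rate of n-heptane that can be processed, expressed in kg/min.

ṁ = 16.1 kg/min

Δh = 2.24×(98.4−4.89) + 317.0 + 1.66×(177−98.4) = 656.94 kJ/kg
Q = 635000 kJ/h = 176.39 kJ/s = 10583 kJ/min
ṁ = Q/Δh = 10583 / 656.94 = 16.11 kg/min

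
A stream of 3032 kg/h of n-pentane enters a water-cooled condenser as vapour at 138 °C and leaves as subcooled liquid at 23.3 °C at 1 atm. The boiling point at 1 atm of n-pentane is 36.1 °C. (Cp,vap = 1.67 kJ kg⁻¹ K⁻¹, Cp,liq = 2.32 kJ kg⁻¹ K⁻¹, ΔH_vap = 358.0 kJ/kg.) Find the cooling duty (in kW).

vapour 138→36.1 °C: -170.17 kJ/kg
condensation at 36.1 °C: -358 kJ/kg
liquid 36.1→23.3 °C: -29.696 kJ/kg
Δh = -170.17 + -358 + -29.696 = -557.87 kJ/kg
Q = ṁ·Δh = 3032 kg/h × -557.87 kJ/kg = -1.6915e+06 kJ/h
|Q| = 469.85 kW

Q_c = 470 kW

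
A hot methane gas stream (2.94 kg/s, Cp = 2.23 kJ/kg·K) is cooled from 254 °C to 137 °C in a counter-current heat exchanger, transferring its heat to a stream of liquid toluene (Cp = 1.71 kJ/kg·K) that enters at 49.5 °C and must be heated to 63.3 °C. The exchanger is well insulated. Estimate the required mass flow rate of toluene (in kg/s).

Heat released by hot stream: Q = 2.94 × 2.23 × (254 − 137) = 767.08 kJ/s
Energy balance on cold side (adiabatic exchanger): Q = ṁ_c·Cp_c·(T_c,out − T_c,in)
ṁ_c = 767.08 / [1.71 × (63.3 − 49.5)] = 32.506 kg/s

ṁ_c = 32.5 kg/s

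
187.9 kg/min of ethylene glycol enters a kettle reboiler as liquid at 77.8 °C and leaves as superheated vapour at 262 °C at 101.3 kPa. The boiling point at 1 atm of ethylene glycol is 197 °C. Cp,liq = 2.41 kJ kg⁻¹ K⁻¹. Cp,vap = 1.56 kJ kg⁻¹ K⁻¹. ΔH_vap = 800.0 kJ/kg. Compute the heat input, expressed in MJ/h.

liquid 77.8→197 °C: 287.27 kJ/kg
vaporisation at 197 °C: 800 kJ/kg
vapour 197→262 °C: 101.4 kJ/kg
Δh = 287.27 + 800 + 101.4 = 1188.7 kJ/kg
Q = ṁ·Δh = 187.9 kg/min × 1188.7 kJ/kg = 223350 kJ/min
|Q| = 3722.5 kW = 13401 MJ/h

Q = 13400 MJ/h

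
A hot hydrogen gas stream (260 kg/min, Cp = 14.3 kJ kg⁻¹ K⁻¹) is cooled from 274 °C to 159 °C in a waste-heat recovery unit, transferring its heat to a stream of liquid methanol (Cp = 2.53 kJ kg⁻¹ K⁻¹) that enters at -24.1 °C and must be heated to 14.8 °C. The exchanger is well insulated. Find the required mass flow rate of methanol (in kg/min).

Heat released by hot stream: Q = 260 × 14.3 × (274 − 159) = 427570 kJ/min
Energy balance on cold side (adiabatic exchanger): Q = ṁ_c·Cp_c·(T_c,out − T_c,in)
ṁ_c = 427570 / [2.53 × (14.8 − -24.1)] = 4344.5 kg/min

ṁ_c = 4340 kg/min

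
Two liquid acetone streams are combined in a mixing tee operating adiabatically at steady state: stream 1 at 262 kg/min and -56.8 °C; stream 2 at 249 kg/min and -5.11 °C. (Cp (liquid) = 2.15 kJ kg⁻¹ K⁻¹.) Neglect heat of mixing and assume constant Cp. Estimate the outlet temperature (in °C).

T_out = -31.6 °C

No heat crosses the boundary, so H_out = H_in.
Σ ṁᵢCp,ᵢTᵢ = 262×2.15×-56.8 + 249×2.15×-5.11 = -34731
Σ ṁᵢCp,ᵢ = 262×2.15 + 249×2.15 = 1098.7
T_out = -34731 / 1098.7 = -31.613 °C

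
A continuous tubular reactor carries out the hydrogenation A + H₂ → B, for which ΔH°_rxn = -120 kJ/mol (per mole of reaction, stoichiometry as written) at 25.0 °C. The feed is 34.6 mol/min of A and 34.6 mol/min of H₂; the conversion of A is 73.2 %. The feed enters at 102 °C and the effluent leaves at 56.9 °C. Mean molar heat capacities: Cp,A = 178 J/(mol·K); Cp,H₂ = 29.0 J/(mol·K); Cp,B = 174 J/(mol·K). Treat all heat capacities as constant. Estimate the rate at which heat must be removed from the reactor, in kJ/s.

Extent of reaction ξ = 0.732 × 34.6 = 25.327 mol/min
Reaction term: ξ·ΔH°_rxn = 25.327 × -120 = -3039.3 kJ/min
Sensible, feed 102→25 °C: -551.49 kJ/min
Outlet flows (mol/min): A 9.2728, H₂ 9.2728, B 25.327
Sensible, products 25→56.9 °C: 201.81 kJ/min
Q = ΔH = -3388.9 kJ/min = -56.482 kW
Heat removed = 56.482 kJ/s

Q_out = 56.5 kJ/s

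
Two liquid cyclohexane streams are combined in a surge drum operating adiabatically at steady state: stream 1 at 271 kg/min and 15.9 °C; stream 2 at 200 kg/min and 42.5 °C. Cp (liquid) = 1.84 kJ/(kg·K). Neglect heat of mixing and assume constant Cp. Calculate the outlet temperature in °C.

Energy balance with Q = 0: Σ ṁᵢCp,ᵢ(T_out − Tᵢ) = 0
T_out = Σ ṁᵢCp,ᵢTᵢ / Σ ṁᵢCp,ᵢ
      = 23568 / 866.64 = 27.195 °C

T_out = 27.2 °C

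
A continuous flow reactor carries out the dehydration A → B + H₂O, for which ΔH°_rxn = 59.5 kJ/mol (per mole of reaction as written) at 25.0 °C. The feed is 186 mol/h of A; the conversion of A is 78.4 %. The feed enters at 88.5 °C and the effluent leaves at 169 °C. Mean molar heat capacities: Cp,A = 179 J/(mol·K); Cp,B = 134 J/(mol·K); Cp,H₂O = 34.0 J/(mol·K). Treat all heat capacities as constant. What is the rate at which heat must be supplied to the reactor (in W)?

Extent of reaction ξ = 0.784 × 186 = 145.82 mol/h
Reaction term: ξ·ΔH°_rxn = 145.82 × 59.5 = 8676.5 kJ/h
Sensible, feed 88.5→25 °C: -2114.2 kJ/h
Outlet flows (mol/h): A 40.176, B 145.82, H₂O 145.82
Sensible, products 25→169 °C: 4563.4 kJ/h
Q = ΔH = 11126 kJ/h = 3.0905 kW
Heat supplied = 3090.5 W

Q_in = 3090 W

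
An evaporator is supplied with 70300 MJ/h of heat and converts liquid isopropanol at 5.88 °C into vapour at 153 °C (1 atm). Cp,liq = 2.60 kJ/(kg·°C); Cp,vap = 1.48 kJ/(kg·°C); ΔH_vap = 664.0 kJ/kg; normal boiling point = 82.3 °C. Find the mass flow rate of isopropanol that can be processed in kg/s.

Δh = 2.60×(82.3−5.88) + 664.0 + 1.48×(153−82.3) = 967.33 kJ/kg
Q = 70300 MJ/h = 19528 kJ/s = 19528 kJ/s
ṁ = Q/Δh = 19528 / 967.33 = 20.187 kg/s

ṁ = 20.2 kg/s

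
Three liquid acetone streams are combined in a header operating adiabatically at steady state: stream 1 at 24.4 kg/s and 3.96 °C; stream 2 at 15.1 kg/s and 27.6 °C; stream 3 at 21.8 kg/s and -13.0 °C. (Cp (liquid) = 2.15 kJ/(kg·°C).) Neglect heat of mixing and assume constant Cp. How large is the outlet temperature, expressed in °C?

T_out = 3.75 °C

No heat crosses the boundary, so H_out = H_in.
Σ ṁᵢCp,ᵢTᵢ = 24.4×2.15×3.96 + 15.1×2.15×27.6 + 21.8×2.15×-13.0 = 494.47
Σ ṁᵢCp,ᵢ = 24.4×2.15 + 15.1×2.15 + 21.8×2.15 = 131.79
T_out = 494.47 / 131.79 = 3.7518 °C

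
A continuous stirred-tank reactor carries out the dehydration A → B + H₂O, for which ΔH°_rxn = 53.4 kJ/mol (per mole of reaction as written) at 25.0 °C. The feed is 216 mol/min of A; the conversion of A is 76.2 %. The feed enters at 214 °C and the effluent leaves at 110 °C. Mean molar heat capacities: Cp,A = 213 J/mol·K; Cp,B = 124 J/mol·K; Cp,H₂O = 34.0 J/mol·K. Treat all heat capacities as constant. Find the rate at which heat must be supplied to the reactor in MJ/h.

Extent of reaction ξ = 0.762 × 216 = 164.59 mol/min
Reaction term: ξ·ΔH°_rxn = 164.59 × 53.4 = 8789.2 kJ/min
Sensible, feed 214→25 °C: -8695.5 kJ/min
Outlet flows (mol/min): A 51.408, B 164.59, H₂O 164.59
Sensible, products 25→110 °C: 3141.2 kJ/min
Q = ΔH = 3234.9 kJ/min = 53.915 kW
Heat supplied = 194.09 MJ/h

Q_in = 194 MJ/h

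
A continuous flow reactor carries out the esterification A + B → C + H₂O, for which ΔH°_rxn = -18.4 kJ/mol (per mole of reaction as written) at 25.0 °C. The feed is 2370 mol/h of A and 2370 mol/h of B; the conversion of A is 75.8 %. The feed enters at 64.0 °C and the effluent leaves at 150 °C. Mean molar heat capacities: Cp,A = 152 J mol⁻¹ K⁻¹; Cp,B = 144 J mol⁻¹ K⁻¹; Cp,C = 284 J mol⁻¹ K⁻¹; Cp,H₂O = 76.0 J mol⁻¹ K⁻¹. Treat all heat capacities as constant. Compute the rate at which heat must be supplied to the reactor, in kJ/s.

Extent of reaction ξ = 0.758 × 2370 = 1796.5 mol/h
Reaction term: ξ·ΔH°_rxn = 1796.5 × -18.4 = -33055 kJ/h
Sensible, feed 64.0→25 °C: -27359 kJ/h
Outlet flows (mol/h): A 573.54, B 573.54, C 1796.5, H₂O 1796.5
Sensible, products 25→150 °C: 102060 kJ/h
Q = ΔH = 41648 kJ/h = 11.569 kW
Heat supplied = 11.569 kJ/s

Q_in = 11.6 kJ/s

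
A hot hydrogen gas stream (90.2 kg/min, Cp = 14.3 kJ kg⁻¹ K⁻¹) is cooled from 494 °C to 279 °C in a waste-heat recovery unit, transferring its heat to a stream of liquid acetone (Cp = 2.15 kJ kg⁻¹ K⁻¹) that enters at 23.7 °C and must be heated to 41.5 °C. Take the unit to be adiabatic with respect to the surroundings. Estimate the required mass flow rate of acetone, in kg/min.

Heat released by hot stream: Q = 90.2 × 14.3 × (494 − 279) = 277320 kJ/min
Energy balance on cold side (adiabatic exchanger): Q = ṁ_c·Cp_c·(T_c,out − T_c,in)
ṁ_c = 277320 / [2.15 × (41.5 − 23.7)] = 7246.4 kg/min

ṁ_c = 7250 kg/min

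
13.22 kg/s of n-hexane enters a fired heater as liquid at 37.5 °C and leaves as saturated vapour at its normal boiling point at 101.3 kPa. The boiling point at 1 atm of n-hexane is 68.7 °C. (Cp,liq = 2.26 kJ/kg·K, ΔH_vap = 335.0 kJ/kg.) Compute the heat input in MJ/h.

Q = 19300 MJ/h

liquid 37.5→68.7 °C: 70.512 kJ/kg
vaporisation at 68.7 °C: 335 kJ/kg
Δh = 70.512 + 335 = 405.51 kJ/kg
Q = ṁ·Δh = 13.22 kg/s × 405.51 kJ/kg = 5360.9 kJ/s
|Q| = 5360.9 kW = 19299 MJ/h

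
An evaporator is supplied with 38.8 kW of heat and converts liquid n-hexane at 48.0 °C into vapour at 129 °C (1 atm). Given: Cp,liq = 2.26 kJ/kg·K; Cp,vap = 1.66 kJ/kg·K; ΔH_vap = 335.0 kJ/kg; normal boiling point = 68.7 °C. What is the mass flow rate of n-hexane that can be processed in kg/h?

Δh = 2.26×(68.7−48.0) + 335.0 + 1.66×(129−68.7) = 481.88 kJ/kg
Q = 38.8 kW = 38.8 kJ/s = 139680 kJ/h
ṁ = Q/Δh = 139680 / 481.88 = 289.86 kg/h

ṁ = 290 kg/h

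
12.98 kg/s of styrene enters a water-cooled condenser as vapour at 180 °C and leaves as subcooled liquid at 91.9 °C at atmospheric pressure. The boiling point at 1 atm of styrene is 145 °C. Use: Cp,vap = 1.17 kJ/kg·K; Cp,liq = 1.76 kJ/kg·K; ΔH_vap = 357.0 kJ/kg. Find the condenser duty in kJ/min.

Q_c = 383000 kJ/min

vapour 180→145 °C: -40.95 kJ/kg
condensation at 145 °C: -357 kJ/kg
liquid 145→91.9 °C: -93.456 kJ/kg
Δh = -40.95 + -357 + -93.456 = -491.41 kJ/kg
Q = ṁ·Δh = 12.98 kg/s × -491.41 kJ/kg = -6378.4 kJ/s
|Q| = 6378.4 kW = 382710 kJ/min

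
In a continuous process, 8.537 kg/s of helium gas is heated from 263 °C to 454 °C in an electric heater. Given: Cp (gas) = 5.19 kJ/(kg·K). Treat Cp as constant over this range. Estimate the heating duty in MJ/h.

Q = ṁ·Cp·ΔT = 8.537 × 5.19 × (454 − 263) = 8462.6 kJ/s
Heating duty = 30466 MJ/h

Q = 30500 MJ/h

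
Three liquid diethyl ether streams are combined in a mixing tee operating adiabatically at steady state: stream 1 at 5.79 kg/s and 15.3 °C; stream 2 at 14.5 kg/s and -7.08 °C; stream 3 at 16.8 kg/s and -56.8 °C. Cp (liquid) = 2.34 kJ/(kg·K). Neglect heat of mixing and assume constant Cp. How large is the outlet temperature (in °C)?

Energy balance with Q = 0: Σ ṁᵢCp,ᵢ(T_out − Tᵢ) = 0
T_out = Σ ṁᵢCp,ᵢTᵢ / Σ ṁᵢCp,ᵢ
      = -2265.9 / 86.791 = -26.107 °C

T_out = -26.1 °C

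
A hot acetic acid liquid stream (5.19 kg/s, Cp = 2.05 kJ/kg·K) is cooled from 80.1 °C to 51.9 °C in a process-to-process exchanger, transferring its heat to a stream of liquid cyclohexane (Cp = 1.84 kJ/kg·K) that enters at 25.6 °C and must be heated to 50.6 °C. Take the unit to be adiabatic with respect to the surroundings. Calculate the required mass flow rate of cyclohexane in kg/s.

Heat released by hot stream: Q = 5.19 × 2.05 × (80.1 − 51.9) = 300.03 kJ/s
Energy balance on cold side (adiabatic exchanger): Q = ṁ_c·Cp_c·(T_c,out − T_c,in)
ṁ_c = 300.03 / [1.84 × (50.6 − 25.6)] = 6.5225 kg/s

ṁ_c = 6.52 kg/s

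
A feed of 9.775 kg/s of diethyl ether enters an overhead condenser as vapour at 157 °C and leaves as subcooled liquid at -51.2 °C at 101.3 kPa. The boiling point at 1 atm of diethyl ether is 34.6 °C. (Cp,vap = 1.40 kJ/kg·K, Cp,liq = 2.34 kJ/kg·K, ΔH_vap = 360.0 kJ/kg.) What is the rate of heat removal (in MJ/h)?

vapour 157→34.6 °C: -171.36 kJ/kg
condensation at 34.6 °C: -360 kJ/kg
liquid 34.6→-51.2 °C: -200.77 kJ/kg
Δh = -171.36 + -360 + -200.77 = -732.13 kJ/kg
Q = ṁ·Δh = 9.775 kg/s × -732.13 kJ/kg = -7156.6 kJ/s
|Q| = 7156.6 kW = 25764 MJ/h

Q_c = 25800 MJ/h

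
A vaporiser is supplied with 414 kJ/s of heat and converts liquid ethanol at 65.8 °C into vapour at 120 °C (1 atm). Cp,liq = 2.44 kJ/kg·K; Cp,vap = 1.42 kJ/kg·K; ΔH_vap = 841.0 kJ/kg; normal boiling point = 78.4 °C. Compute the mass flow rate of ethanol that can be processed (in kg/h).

ṁ = 1600 kg/h

Δh = 2.44×(78.4−65.8) + 841.0 + 1.42×(120−78.4) = 930.82 kJ/kg
Q = 414 kJ/s = 414 kJ/s = 1.4904e+06 kJ/h
ṁ = Q/Δh = 1.4904e+06 / 930.82 = 1601.2 kg/h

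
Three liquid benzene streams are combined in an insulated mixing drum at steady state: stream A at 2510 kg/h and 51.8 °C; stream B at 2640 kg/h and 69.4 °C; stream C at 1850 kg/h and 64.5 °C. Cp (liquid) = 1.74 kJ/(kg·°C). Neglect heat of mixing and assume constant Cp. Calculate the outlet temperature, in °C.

T_out = 61.8 °C

Energy balance with Q = 0: Σ ṁᵢCp,ᵢ(T_out − Tᵢ) = 0
Σ ṁᵢCp,ᵢTᵢ = 2510×1.74×51.8 + 2640×1.74×69.4 + 1850×1.74×64.5 = 752650
Σ ṁᵢCp,ᵢ = 2510×1.74 + 2640×1.74 + 1850×1.74 = 12180
T_out = 752650 / 12180 = 61.794 °C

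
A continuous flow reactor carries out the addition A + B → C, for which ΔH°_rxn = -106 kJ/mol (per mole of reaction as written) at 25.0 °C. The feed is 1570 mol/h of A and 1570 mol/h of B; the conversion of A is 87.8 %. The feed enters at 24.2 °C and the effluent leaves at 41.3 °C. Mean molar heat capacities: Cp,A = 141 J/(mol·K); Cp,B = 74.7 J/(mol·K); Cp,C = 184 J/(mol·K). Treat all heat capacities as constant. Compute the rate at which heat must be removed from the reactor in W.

Q_out = 39200 W

Extent of reaction ξ = 0.878 × 1570 = 1378.5 mol/h
Reaction term: ξ·ΔH°_rxn = 1378.5 × -106 = -146120 kJ/h
Sensible, feed 24.2→25 °C: 270.92 kJ/h
Outlet flows (mol/h): A 191.54, B 191.54, C 1378.5
Sensible, products 25→41.3 °C: 4807.7 kJ/h
Q = ΔH = -141040 kJ/h = -39.177 kW
Heat removed = 39177 W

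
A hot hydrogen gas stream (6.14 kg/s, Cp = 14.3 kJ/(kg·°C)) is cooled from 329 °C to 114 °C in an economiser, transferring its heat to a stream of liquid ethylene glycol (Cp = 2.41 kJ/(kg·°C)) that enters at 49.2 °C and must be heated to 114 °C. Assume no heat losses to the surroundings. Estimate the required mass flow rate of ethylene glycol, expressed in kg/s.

Heat released by hot stream: Q = 6.14 × 14.3 × (329 − 114) = 18877 kJ/s
Energy balance on cold side (adiabatic exchanger): Q = ṁ_c·Cp_c·(T_c,out − T_c,in)
ṁ_c = 18877 / [2.41 × (114 − 49.2)] = 120.88 kg/s

ṁ_c = 121 kg/s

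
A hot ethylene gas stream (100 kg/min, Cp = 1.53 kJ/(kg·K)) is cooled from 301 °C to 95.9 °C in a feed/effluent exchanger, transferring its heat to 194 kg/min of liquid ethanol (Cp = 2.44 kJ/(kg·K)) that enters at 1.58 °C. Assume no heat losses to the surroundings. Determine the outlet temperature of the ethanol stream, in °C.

Heat released by hot stream: Q = 100 × 1.53 × (301 − 95.9) = 31380 kJ/min
Energy balance on cold side (adiabatic exchanger): Q = ṁ_c·Cp_c·(T_c,out − T_c,in)
T_c,out = 1.58 + 31380/(194 × 2.44) = 67.873 °C

T_c,out = 67.9 °C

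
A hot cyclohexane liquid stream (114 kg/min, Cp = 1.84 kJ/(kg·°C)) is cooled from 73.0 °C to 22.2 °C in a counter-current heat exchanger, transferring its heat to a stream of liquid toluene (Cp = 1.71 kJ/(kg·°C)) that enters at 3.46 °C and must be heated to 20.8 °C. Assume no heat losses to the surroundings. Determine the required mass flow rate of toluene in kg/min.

ṁ_c = 359 kg/min

Heat released by hot stream: Q = 114 × 1.84 × (73.0 − 22.2) = 10656 kJ/min
Energy balance on cold side (adiabatic exchanger): Q = ṁ_c·Cp_c·(T_c,out − T_c,in)
ṁ_c = 10656 / [1.71 × (20.8 − 3.46)] = 359.37 kg/min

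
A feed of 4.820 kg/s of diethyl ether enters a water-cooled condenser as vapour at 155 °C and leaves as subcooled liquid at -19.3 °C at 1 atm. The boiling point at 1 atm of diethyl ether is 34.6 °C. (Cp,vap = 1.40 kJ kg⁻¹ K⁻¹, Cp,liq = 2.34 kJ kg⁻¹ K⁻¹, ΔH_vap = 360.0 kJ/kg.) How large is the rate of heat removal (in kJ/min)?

Q_c = 189000 kJ/min

vapour 155→34.6 °C: -168.56 kJ/kg
condensation at 34.6 °C: -360 kJ/kg
liquid 34.6→-19.3 °C: -126.13 kJ/kg
Δh = -168.56 + -360 + -126.13 = -654.69 kJ/kg
Q = ṁ·Δh = 4.820 kg/s × -654.69 kJ/kg = -3155.6 kJ/s
|Q| = 3155.6 kW = 189340 kJ/min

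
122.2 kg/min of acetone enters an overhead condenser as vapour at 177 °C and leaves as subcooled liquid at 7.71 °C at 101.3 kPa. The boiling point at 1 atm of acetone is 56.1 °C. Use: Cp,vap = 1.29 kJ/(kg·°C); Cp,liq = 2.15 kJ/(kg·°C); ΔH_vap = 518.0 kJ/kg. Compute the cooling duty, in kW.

vapour 177→56.1 °C: -155.96 kJ/kg
condensation at 56.1 °C: -518 kJ/kg
liquid 56.1→7.71 °C: -104.04 kJ/kg
Δh = -155.96 + -518 + -104.04 = -778 kJ/kg
Q = ṁ·Δh = 122.2 kg/min × -778 kJ/kg = -95072 kJ/min
|Q| = 1584.5 kW

Q_c = 1580 kW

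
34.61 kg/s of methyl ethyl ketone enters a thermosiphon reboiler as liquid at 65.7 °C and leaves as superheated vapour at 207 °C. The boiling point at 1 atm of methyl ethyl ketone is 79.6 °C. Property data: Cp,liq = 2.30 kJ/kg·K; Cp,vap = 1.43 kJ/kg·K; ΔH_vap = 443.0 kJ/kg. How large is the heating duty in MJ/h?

liquid 65.7→79.6 °C: 31.97 kJ/kg
vaporisation at 79.6 °C: 443 kJ/kg
vapour 79.6→207 °C: 182.18 kJ/kg
Δh = 31.97 + 443 + 182.18 = 657.15 kJ/kg
Q = ṁ·Δh = 34.61 kg/s × 657.15 kJ/kg = 22744 kJ/s
|Q| = 22744 kW = 81879 MJ/h

Q = 81900 MJ/h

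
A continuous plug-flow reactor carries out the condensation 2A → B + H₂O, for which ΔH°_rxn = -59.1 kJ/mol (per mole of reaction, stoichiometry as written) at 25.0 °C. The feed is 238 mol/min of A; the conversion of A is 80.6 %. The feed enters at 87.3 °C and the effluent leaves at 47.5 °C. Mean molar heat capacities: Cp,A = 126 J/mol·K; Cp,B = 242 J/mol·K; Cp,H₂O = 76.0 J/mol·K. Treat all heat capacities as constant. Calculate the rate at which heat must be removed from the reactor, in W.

Q_out = 112000 W

Extent of reaction ξ = 0.806 × 238 / 2 = 95.914 mol/min
Reaction term: ξ·ΔH°_rxn = 95.914 × -59.1 = -5668.5 kJ/min
Sensible, feed 87.3→25 °C: -1868.3 kJ/min
Outlet flows (mol/min): A 46.172, B 95.914, H₂O 95.914
Sensible, products 25→47.5 °C: 817.16 kJ/min
Q = ΔH = -6719.6 kJ/min = -111.99 kW
Heat removed = 111990 W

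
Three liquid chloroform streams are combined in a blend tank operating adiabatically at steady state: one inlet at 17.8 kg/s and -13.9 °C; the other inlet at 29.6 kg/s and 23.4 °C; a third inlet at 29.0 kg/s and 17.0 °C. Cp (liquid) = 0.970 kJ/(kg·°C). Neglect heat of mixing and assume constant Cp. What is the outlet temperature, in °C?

Energy balance with Q = 0: Σ ṁᵢCp,ᵢ(T_out − Tᵢ) = 0
T_out = Σ ṁᵢCp,ᵢTᵢ / Σ ṁᵢCp,ᵢ
      = 910.07 / 74.108 = 12.28 °C

T_out = 12.3 °C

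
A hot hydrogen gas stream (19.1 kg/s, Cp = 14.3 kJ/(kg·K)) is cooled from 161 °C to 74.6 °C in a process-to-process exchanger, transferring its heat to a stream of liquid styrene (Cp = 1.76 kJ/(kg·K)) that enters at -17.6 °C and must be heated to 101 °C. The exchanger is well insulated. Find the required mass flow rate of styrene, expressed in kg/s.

ṁ_c = 113 kg/s

Heat released by hot stream: Q = 19.1 × 14.3 × (161 − 74.6) = 23598 kJ/s
Energy balance on cold side (adiabatic exchanger): Q = ṁ_c·Cp_c·(T_c,out − T_c,in)
ṁ_c = 23598 / [1.76 × (101 − -17.6)] = 113.05 kg/s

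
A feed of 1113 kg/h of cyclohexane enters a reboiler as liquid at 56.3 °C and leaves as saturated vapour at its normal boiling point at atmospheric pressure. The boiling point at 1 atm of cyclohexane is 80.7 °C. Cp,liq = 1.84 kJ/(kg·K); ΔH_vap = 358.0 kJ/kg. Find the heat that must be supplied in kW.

Q = 125 kW

liquid 56.3→80.7 °C: 44.896 kJ/kg
vaporisation at 80.7 °C: 358 kJ/kg
Δh = 44.896 + 358 = 402.9 kJ/kg
Q = ṁ·Δh = 1113 kg/h × 402.9 kJ/kg = 448420 kJ/h
|Q| = 124.56 kW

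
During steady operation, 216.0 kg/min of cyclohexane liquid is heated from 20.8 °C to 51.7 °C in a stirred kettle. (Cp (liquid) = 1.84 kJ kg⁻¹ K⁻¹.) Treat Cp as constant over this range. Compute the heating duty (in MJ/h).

Q = 737 MJ/h

Q = ṁ·Cp·ΔT = 216.0 × 1.84 × (51.7 − 20.8) = 12281 kJ/min
Converting: 12281 / 60 s = 204.68 kW
Heating duty = 736.85 MJ/h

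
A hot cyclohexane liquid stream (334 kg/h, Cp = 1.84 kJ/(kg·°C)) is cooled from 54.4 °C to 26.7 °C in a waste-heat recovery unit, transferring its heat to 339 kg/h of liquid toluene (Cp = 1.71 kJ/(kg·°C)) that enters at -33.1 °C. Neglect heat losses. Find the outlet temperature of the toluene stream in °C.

T_c,out = -3.73 °C

Heat released by hot stream: Q = 334 × 1.84 × (54.4 − 26.7) = 17023 kJ/h
Energy balance on cold side (adiabatic exchanger): Q = ṁ_c·Cp_c·(T_c,out − T_c,in)
T_c,out = -33.1 + 17023/(339 × 1.71) = -3.7338 °C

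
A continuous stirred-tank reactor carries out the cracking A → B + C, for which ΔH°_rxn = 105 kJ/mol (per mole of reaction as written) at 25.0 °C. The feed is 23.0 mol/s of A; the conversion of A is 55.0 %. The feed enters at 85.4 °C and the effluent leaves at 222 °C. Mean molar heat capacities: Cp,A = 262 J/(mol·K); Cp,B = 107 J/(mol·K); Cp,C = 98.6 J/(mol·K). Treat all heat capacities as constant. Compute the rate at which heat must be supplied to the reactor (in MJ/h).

Q_in = 7240 MJ/h

Extent of reaction ξ = 0.550 × 23.0 = 12.65 mol/s
Reaction term: ξ·ΔH°_rxn = 12.65 × 105 = 1328.2 kJ/s
Sensible, feed 85.4→25 °C: -363.97 kJ/s
Outlet flows (mol/s): A 10.35, B 12.65, C 12.65
Sensible, products 25→222 °C: 1046.6 kJ/s
Q = ΔH = 2010.8 kJ/s = 2010.8 kW
Heat supplied = 7239.1 MJ/h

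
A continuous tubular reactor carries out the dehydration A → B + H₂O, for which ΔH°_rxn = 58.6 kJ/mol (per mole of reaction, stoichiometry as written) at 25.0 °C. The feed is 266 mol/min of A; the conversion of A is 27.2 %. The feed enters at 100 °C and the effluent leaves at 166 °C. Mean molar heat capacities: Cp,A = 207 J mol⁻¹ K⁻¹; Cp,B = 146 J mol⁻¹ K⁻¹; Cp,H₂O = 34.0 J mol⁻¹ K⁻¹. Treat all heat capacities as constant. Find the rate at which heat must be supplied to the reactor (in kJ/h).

Extent of reaction ξ = 0.272 × 266 = 72.352 mol/min
Reaction term: ξ·ΔH°_rxn = 72.352 × 58.6 = 4239.8 kJ/min
Sensible, feed 100→25 °C: -4129.6 kJ/min
Outlet flows (mol/min): A 193.65, B 72.352, H₂O 72.352
Sensible, products 25→166 °C: 7488.3 kJ/min
Q = ΔH = 7598.5 kJ/min = 126.64 kW
Heat supplied = 455910 kJ/h

Q_in = 456000 kJ/h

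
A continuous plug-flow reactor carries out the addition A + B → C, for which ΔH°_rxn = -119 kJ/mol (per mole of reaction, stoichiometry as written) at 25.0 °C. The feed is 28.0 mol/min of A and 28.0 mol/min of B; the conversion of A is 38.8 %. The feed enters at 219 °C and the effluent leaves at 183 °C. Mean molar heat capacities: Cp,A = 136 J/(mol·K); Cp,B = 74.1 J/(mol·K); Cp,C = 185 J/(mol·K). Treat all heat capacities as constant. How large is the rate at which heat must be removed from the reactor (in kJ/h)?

Q_out = 92900 kJ/h

Extent of reaction ξ = 0.388 × 28.0 = 10.864 mol/min
Reaction term: ξ·ΔH°_rxn = 10.864 × -119 = -1292.8 kJ/min
Sensible, feed 219→25 °C: -1141.3 kJ/min
Outlet flows (mol/min): A 17.136, B 17.136, C 10.864
Sensible, products 25→183 °C: 886.4 kJ/min
Q = ΔH = -1547.7 kJ/min = -25.795 kW
Heat removed = 92861 kJ/h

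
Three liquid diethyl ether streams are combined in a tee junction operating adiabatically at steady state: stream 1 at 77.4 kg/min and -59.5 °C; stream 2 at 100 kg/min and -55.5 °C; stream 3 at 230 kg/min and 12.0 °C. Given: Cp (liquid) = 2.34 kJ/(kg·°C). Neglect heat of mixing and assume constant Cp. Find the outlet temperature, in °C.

T_out = -18.2 °C

No heat crosses the boundary, so H_out = H_in.
Σ ṁᵢCp,ᵢTᵢ = 77.4×2.34×-59.5 + 100×2.34×-55.5 + 230×2.34×12.0 = -17305
Σ ṁᵢCp,ᵢ = 77.4×2.34 + 100×2.34 + 230×2.34 = 953.32
T_out = -17305 / 953.32 = -18.152 °C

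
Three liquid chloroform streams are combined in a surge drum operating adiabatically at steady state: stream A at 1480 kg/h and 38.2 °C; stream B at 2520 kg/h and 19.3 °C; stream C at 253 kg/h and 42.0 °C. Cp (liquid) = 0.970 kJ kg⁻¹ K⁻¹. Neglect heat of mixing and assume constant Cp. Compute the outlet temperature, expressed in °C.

No heat crosses the boundary, so H_out = H_in.
Σ ṁᵢCp,ᵢTᵢ = 1480×0.970×38.2 + 2520×0.970×19.3 + 253×0.970×42.0 = 112320
Σ ṁᵢCp,ᵢ = 1480×0.970 + 2520×0.970 + 253×0.970 = 4125.4
T_out = 112320 / 4125.4 = 27.227 °C

T_out = 27.2 °C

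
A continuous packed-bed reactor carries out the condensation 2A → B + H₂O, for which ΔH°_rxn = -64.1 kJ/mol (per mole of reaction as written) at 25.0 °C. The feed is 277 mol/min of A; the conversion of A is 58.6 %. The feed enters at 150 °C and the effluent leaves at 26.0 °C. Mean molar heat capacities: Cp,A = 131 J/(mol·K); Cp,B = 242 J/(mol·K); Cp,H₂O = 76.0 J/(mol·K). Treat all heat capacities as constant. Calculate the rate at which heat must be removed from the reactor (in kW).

Extent of reaction ξ = 0.586 × 277 / 2 = 81.161 mol/min
Reaction term: ξ·ΔH°_rxn = 81.161 × -64.1 = -5202.4 kJ/min
Sensible, feed 150→25 °C: -4535.9 kJ/min
Outlet flows (mol/min): A 114.68, B 81.161, H₂O 81.161
Sensible, products 25→26.0 °C: 40.832 kJ/min
Q = ΔH = -9697.5 kJ/min = -161.62 kW
Heat removed = 161.62 kW

Q_out = 162 kW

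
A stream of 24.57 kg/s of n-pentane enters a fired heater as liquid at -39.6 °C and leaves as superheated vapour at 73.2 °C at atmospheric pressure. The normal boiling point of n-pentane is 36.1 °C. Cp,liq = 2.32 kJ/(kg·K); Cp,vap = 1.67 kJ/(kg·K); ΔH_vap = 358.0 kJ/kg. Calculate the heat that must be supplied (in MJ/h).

liquid -39.6→36.1 °C: 175.62 kJ/kg
vaporisation at 36.1 °C: 358 kJ/kg
vapour 36.1→73.2 °C: 61.957 kJ/kg
Δh = 175.62 + 358 + 61.957 = 595.58 kJ/kg
Q = ṁ·Δh = 24.57 kg/s × 595.58 kJ/kg = 14633 kJ/s
|Q| = 14633 kW = 52680 MJ/h

Q = 52700 MJ/h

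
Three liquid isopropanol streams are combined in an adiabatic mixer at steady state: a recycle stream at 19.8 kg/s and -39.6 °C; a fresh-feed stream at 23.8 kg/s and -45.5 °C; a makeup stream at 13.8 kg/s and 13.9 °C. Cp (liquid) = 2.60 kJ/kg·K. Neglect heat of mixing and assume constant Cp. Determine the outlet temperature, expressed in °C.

Energy balance with Q = 0: Σ ṁᵢCp,ᵢ(T_out − Tᵢ) = 0
T_out = Σ ṁᵢCp,ᵢTᵢ / Σ ṁᵢCp,ᵢ
      = -4355.4 / 149.24 = -29.184 °C

T_out = -29.2 °C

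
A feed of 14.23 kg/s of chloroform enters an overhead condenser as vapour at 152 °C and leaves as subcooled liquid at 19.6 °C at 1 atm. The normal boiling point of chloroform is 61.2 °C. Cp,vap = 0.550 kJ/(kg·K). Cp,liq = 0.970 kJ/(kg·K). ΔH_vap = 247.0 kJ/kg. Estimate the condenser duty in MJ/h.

Q_c = 17300 MJ/h

vapour 152→61.2 °C: -49.94 kJ/kg
condensation at 61.2 °C: -247 kJ/kg
liquid 61.2→19.6 °C: -40.352 kJ/kg
Δh = -49.94 + -247 + -40.352 = -337.29 kJ/kg
Q = ṁ·Δh = 14.23 kg/s × -337.29 kJ/kg = -4799.7 kJ/s
|Q| = 4799.7 kW = 17279 MJ/h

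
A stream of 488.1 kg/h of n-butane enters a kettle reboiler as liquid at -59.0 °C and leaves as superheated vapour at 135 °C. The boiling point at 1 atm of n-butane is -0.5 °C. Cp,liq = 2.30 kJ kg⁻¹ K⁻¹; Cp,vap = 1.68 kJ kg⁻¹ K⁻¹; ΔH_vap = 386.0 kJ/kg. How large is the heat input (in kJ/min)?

liquid -59.0→-0.5 °C: 134.55 kJ/kg
vaporisation at -0.5 °C: 386 kJ/kg
vapour -0.5→135 °C: 227.64 kJ/kg
Δh = 134.55 + 386 + 227.64 = 748.19 kJ/kg
Q = ṁ·Δh = 488.1 kg/h × 748.19 kJ/kg = 365190 kJ/h
|Q| = 101.44 kW = 6086.5 kJ/min

Q = 6090 kJ/min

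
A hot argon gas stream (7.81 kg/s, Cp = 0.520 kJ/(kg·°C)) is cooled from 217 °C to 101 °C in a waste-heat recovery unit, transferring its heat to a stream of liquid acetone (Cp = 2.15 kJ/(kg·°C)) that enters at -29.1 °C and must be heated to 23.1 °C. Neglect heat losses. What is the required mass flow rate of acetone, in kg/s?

Heat released by hot stream: Q = 7.81 × 0.520 × (217 − 101) = 471.1 kJ/s
Energy balance on cold side (adiabatic exchanger): Q = ṁ_c·Cp_c·(T_c,out − T_c,in)
ṁ_c = 471.1 / [2.15 × (23.1 − -29.1)] = 4.1976 kg/s

ṁ_c = 4.20 kg/s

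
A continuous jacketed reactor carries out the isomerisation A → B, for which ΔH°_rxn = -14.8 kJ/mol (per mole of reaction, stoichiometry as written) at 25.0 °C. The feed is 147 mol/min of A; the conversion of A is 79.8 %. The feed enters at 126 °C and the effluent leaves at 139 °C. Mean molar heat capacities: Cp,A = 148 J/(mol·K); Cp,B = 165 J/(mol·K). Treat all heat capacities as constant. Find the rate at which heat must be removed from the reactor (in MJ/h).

Q_out = 73.6 MJ/h

Extent of reaction ξ = 0.798 × 147 = 117.31 mol/min
Reaction term: ξ·ΔH°_rxn = 117.31 × -14.8 = -1736.1 kJ/min
Sensible, feed 126→25 °C: -2197.4 kJ/min
Outlet flows (mol/min): A 29.694, B 117.31
Sensible, products 25→139 °C: 2707.5 kJ/min
Q = ΔH = -1226 kJ/min = -20.433 kW
Heat removed = 73.558 MJ/h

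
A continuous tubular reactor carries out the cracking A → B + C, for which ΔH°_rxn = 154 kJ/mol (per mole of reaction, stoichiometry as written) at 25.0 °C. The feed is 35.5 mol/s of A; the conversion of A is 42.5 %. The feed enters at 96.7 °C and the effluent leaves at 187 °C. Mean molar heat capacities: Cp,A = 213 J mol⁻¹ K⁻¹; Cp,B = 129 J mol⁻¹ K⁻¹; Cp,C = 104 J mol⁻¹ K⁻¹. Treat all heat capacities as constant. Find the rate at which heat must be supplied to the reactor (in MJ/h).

Q_in = 11000 MJ/h

Extent of reaction ξ = 0.425 × 35.5 = 15.088 mol/s
Reaction term: ξ·ΔH°_rxn = 15.088 × 154 = 2323.5 kJ/s
Sensible, feed 96.7→25 °C: -542.16 kJ/s
Outlet flows (mol/s): A 20.413, B 15.088, C 15.088
Sensible, products 25→187 °C: 1273.8 kJ/s
Q = ΔH = 3055.2 kJ/s = 3055.2 kW
Heat supplied = 10999 MJ/h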